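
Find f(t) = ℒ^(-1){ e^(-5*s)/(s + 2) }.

f(t) = Heaviside(t - 5)*(exp(-2*t + 10))

The factor e^(-5s) signals a time shift by c = 5 (second shifting theorem).
L{e^(-2t)} = 1/(s + 2), so L^-1{1/(s + 2)} = e^(-2*t).
Hence the inverse is u(t - 5) times that function evaluated at t - 5.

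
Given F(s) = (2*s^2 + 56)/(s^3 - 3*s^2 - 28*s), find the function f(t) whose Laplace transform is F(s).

f(t) = 2*exp(7*t) - 2 + 2*exp(-4*t)

Factor the denominator: s^3 - 3*s^2 - 28*s = s*(s - 7)*(s + 4).
Partial fraction decomposition gives [2/(s - 7)] + [2/(s + 4)] + [-2/s].
Invert each term: 2/(s - 7) ↔ 2e^(7t); 2/(s + 4) ↔ 2e^(-4t); -2/(s - 0) ↔ -2e^(0t).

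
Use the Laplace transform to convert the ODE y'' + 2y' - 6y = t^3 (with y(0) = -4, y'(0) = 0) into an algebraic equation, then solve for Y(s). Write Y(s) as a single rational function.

Y(s) = (-4*s^5 - 8*s^4 + 6)/(s^6 + 2*s^5 - 6*s^4)

Laplace-transform each side.
With L{y''} = s^2 Y - s·y(0) - y'(0) and L{y'} = sY - y(0), with y(0) = -4, y'(0) = 0: the LHS transforms to (s^2 + 2*s - 6)Y - (-4*s - 8).
The right side is L{t^3} = 6/s^4.
So (s^2 + 2*s - 6)Y = 6/s^4 + (-4*s - 8).
Divide through and combine into a single rational function.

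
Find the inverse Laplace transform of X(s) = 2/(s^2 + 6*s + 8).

Rewrite the denominator: s^2 + 6*s + 8 = (s + 3)^2 - 1.
The form in (s + 3) signals a first-shifting-theorem factor e^(-3t).
Since L{sinh(t)} = 1/(s^2 - 1), the inverse is e^(-3*t)*sinh(t), scaled by 2.

2*exp(-3*t)*sinh(t)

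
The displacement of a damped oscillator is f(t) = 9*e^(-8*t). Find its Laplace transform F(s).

L{9} = 9/s.
By the first shifting theorem, multiplying by e^(-8t) replaces s with s + 8.

F(s) = 9/(s + 8)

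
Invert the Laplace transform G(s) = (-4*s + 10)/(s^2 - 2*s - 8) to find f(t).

Factor the denominator: s^2 - 2*s - 8 = (s - 4)*(s + 2).
Partial fraction decomposition gives [-3/(s + 2)] + [-1/(s - 4)].
Invert each term: -3/(s + 2) ↔ -3e^(-2t); -1/(s - 4) ↔ -e^(4t).

f(t) = -exp(4*t) - 3*exp(-2*t)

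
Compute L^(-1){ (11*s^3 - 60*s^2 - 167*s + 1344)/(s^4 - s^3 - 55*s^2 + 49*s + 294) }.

Factor the denominator: s^4 - s^3 - 55*s^2 + 49*s + 294 = (s - 7)*(s - 3)*(s + 2)*(s + 7).
Partial fraction decomposition gives [-3/(s - 3)] + [2/(s - 7)] + [6/(s + 7)] + [6/(s + 2)].
Invert each term: -3/(s - 3) ↔ -3e^(3t); 2/(s - 7) ↔ 2e^(7t); 6/(s + 7) ↔ 6e^(-7t); 6/(s + 2) ↔ 6e^(-2t).

2*exp(7*t) - 3*exp(3*t) + 6*exp(-2*t) + 6*exp(-7*t)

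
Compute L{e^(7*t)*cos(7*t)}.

L{cos(7t)} = s/(s^2 + 49).
By the first shifting theorem, multiplying by e^(7t) replaces s with s - 7.

(s - 7)/((s - 7)^2 + 49)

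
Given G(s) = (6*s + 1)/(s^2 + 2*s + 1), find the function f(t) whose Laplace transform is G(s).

Factor the denominator: s^2 + 2*s + 1 = (s + 1)^2.
Partial fraction decomposition gives [6/(s + 1)] + [-5/(s + 1)^2].
Invert each term: 6/(s + 1) ↔ 6e^(-t); -5/(s + 1)^2 ↔ -5t·e^(-t).

f(t) = -5*t*exp(-t) + 6*exp(-t)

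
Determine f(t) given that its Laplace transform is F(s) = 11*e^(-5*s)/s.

f(t) = Heaviside(t - 5)*(11)

The factor e^(-5s) signals a time shift by c = 5 (second shifting theorem).
L{11} = 11/s, so L^-1{11/s} = 11.
Hence the inverse is u(t - 5) times that function evaluated at t - 5.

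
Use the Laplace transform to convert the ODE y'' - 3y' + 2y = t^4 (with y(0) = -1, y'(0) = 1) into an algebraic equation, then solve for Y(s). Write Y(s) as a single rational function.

Transform both sides with L{·}.
The derivative rules (L{y''} = s^2 Y - s·y(0) - y'(0) and L{y'} = sY - y(0), with y(0) = -1, y'(0) = 1) turn the left side into (s^2 - 3*s + 2)Y - (-s + 4).
The right side is L{t^4} = 24/s^5.
So (s^2 - 3*s + 2)Y = 24/s^5 + (-s + 4).
Solve for Y(s) and write it as one ratio of polynomials.

Y(s) = (-s^6 + 4*s^5 + 24)/(s^7 - 3*s^6 + 2*s^5)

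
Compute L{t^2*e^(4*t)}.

2/(s - 4)^3

L{e^(4t)} = 1/(s - 4).
Then apply L{t^2·g(t)} = (-1)^2 d^2/ds^2[G(s)] with G(s) = 1/(s - 4):
differentiating 2 times and applying the sign gives 2/(s - 4)^3.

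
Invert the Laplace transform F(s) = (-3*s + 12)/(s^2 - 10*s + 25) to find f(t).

f(t) = -3*t*exp(5*t) - 3*exp(5*t)

Factor the denominator: s^2 - 10*s + 25 = (s - 5)^2.
Partial fraction decomposition gives [-3/(s - 5)] + [-3/(s - 5)^2].
Invert each term: -3/(s - 5) ↔ -3e^(5t); -3/(s - 5)^2 ↔ -3t·e^(5t).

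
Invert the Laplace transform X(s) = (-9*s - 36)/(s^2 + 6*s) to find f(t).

f(t) = -6 - 3*exp(-6*t)

Factor the denominator: s^2 + 6*s = s*(s + 6).
Partial fraction decomposition gives [-3/(s + 6)] + [-6/s].
Invert each term: -3/(s + 6) ↔ -3e^(-6t); -6/(s - 0) ↔ -6e^(0t).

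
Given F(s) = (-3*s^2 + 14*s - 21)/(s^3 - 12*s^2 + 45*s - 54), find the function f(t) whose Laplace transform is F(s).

f(t) = 2*t*exp(3*t) - 5*exp(6*t) + 2*exp(3*t)

Factor the denominator: s^3 - 12*s^2 + 45*s - 54 = (s - 6)*(s - 3)^2.
Partial fraction decomposition gives [2/(s - 3)] + [2/(s - 3)^2] + [-5/(s - 6)].
Invert each term: 2/(s - 3) ↔ 2e^(3t); 2/(s - 3)^2 ↔ 2t·e^(3t); -5/(s - 6) ↔ -5e^(6t).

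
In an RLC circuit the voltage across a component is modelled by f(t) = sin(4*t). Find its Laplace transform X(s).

L{sin(4t)} = 4/(s^2 + 16).

X(s) = 4/(s^2 + 16)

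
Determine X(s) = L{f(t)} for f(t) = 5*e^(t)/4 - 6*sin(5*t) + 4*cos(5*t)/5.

By linearity of the Laplace transform, transform each term separately.
(-6)·[L{sin(5t)} = 5/(s^2 + 25)]; (4/5)·[L{cos(5t)} = s/(s^2 + 25)]; (5/4)·[L{e^(t)} = 1/(s - 1)].

X(s) = 4*s/(5*(s^2 + 25)) - 30/(s^2 + 25) + 5/(4*(s - 1))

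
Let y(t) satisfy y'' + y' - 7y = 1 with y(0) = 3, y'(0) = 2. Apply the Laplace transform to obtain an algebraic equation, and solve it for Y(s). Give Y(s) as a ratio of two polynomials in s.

Y(s) = (3*s^2 + 5*s + 1)/(s^3 + s^2 - 7*s)

Apply the Laplace transform to the equation.
With L{y''} = s^2 Y - s·y(0) - y'(0) and L{y'} = sY - y(0), with y(0) = 3, y'(0) = 2: the LHS transforms to (s^2 + s - 7)Y - (3*s + 5).
The right side is L{1} = 1/s.
So (s^2 + s - 7)Y = 1/s + (3*s + 5).
Solve for Y(s) and write it as one ratio of polynomials.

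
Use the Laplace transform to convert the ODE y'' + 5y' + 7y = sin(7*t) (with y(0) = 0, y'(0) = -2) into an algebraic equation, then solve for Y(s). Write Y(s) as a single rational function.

Apply the Laplace transform to the equation.
The derivative rules (L{y''} = s^2 Y - s·y(0) - y'(0) and L{y'} = sY - y(0), with y(0) = 0, y'(0) = -2) turn the left side into (s^2 + 5*s + 7)Y - (-2).
The right side is L{sin(7*t)} = 7/(s^2 + 49).
So (s^2 + 5*s + 7)Y = 7/(s^2 + 49) + (-2).
Isolate Y and clear denominators.

Y(s) = (-2*s^2 - 91)/(s^4 + 5*s^3 + 56*s^2 + 245*s + 343)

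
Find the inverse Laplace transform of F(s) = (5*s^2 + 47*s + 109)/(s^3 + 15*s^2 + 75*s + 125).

Factor the denominator: s^3 + 15*s^2 + 75*s + 125 = (s + 5)^3.
Partial fraction decomposition gives [5/(s + 5)] + [-3/(s + 5)^2] + [-1/(s + 5)^3].
Invert each term: 5/(s + 5) ↔ 5e^(-5t); -3/(s + 5)^2 ↔ -3t·e^(-5t); -1/(s + 5)^3 ↔ (-1/2)t^2·e^(-5t).

-t^2*exp(-5*t)/2 - 3*t*exp(-5*t) + 5*exp(-5*t)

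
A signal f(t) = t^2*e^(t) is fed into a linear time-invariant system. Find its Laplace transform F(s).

L{e^(t)} = 1/(s - 1).
Then apply L{t^2·g(t)} = (-1)^2 d^2/ds^2[G(s)] with G(s) = 1/(s - 1):
differentiating 2 times and applying the sign gives 2/(s - 1)^3.

F(s) = 2/(s - 1)^3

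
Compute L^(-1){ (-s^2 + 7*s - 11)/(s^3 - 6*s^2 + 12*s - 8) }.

Factor the denominator: s^3 - 6*s^2 + 12*s - 8 = (s - 2)^3.
Partial fraction decomposition gives [-1/(s - 2)] + [3/(s - 2)^2] + [-1/(s - 2)^3].
Invert each term: -1/(s - 2) ↔ -e^(2t); 3/(s - 2)^2 ↔ 3t·e^(2t); -1/(s - 2)^3 ↔ (-1/2)t^2·e^(2t).

-t^2*exp(2*t)/2 + 3*t*exp(2*t) - exp(2*t)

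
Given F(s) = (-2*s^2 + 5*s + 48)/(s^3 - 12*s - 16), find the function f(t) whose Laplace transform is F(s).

Factor the denominator: s^3 - 12*s - 16 = (s - 4)*(s + 2)^2.
Partial fraction decomposition gives [-3/(s + 2)] + [-5/(s + 2)^2] + [1/(s - 4)].
Invert each term: -3/(s + 2) ↔ -3e^(-2t); -5/(s + 2)^2 ↔ -5t·e^(-2t); 1/(s - 4) ↔ e^(4t).

f(t) = -5*t*exp(-2*t) + exp(4*t) - 3*exp(-2*t)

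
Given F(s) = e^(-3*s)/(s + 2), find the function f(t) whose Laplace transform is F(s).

The factor e^(-3s) signals a time shift by c = 3 (second shifting theorem).
L{e^(-2t)} = 1/(s + 2), so L^-1{1/(s + 2)} = e^(-2*t).
Hence the inverse is u(t - 3) times that function evaluated at t - 3.

f(t) = Heaviside(t - 3)*(exp(-2*t + 6))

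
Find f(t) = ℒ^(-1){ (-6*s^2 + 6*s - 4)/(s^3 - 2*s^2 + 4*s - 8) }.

f(t) = -2*exp(2*t) - sin(2*t) - 4*cos(2*t)

Factor the denominator: s^3 - 2*s^2 + 4*s - 8 = (s - 2)*(s^2 + 4).
Partial fraction decomposition gives [-2/(s - 2)] + [-4*s/(s^2 + 4)] + [-2/(s^2 + 4)].
Invert each term: -2/(s - 2) ↔ -2e^(2t); -4·s/(s^2 + 4) ↔ -4cos(2t); -1·2/(s^2 + 4) ↔ -sin(2t).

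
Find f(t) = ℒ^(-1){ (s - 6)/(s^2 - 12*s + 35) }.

f(t) = exp(6*t)*cosh(t)

Rewrite the denominator: s^2 - 12*s + 35 = (s - 6)^2 - 1.
The form in (s - 6) signals a first-shifting-theorem factor e^(6t).
Since L{cosh(t)} = s/(s^2 - 1), the inverse is e^(6*t)*cosh(t).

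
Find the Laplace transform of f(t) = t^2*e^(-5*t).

2/(s + 5)^3

L{e^(-5t)} = 1/(s + 5).
Then apply L{t^2·g(t)} = (-1)^2 d^2/ds^2[G(s)] with G(s) = 1/(s + 5):
differentiating 2 times and applying the sign gives 2/(s + 5)^3.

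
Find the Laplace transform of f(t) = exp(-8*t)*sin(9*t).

L{sin(9t)} = 9/(s^2 + 81).
By the first shifting theorem, multiplying by e^(-8t) replaces s with s + 8.

9/((s + 8)^2 + 81)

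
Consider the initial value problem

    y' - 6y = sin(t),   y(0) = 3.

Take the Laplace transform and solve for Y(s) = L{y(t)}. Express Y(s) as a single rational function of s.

Y(s) = (3*s^2 + 4)/(s^3 - 6*s^2 + s - 6)

Apply the Laplace transform to the equation.
The derivative rules (L{y'} = sY - y(0) = sY - 3) turn the left side into (s - 6)Y - (3).
The right side is L{sin(t)} = 1/(s^2 + 1).
So (s - 6)Y = 1/(s^2 + 1) + (3).
Solve for Y(s) and write it as one ratio of polynomials.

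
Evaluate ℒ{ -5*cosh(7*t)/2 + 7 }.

-5*s/(2*(s^2 - 49)) + 7/s

The transform is linear, so treat each term independently.
(-5/2)·[L{cosh(7t)} = s/(s^2 - 49)]; L{7} = 7/s.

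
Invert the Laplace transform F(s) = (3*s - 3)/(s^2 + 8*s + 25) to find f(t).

f(t) = -5*exp(-4*t)*sin(3*t) + 3*exp(-4*t)*cos(3*t)

Complete the square in the denominator: s^2 + 8*s + 25 = (s + 4)^2 + 3^2.
Split the numerator to match: 3*s - 3 = 3·(s + 4) - 5·3.
Invert each term: 3·(s + 4)/((s + 4)^2 + 9) ↔ 3e^(-4t)cos(3t); -5·3/((s + 4)^2 + 9) ↔ -5e^(-4t)sin(3t).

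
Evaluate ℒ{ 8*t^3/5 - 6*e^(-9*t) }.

-6/(s + 9) + 48/(5*s^4)

By linearity of the Laplace transform, transform each term separately.
(-6)·[L{e^(-9t)} = 1/(s + 9)]; (8/5)·[L{t^3} = 3!/s^4 = 6/s^4].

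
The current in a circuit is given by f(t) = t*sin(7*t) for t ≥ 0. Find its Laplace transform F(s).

L{sin(7t)} = 7/(s^2 + 49).
Then apply L{t·g(t)} = -d/ds[G(s)] with G(s) = 7/(s^2 + 49):
differentiating 1 time and applying the sign gives 14*s/(s^2 + 49)^2.

F(s) = 14*s/(s^2 + 49)^2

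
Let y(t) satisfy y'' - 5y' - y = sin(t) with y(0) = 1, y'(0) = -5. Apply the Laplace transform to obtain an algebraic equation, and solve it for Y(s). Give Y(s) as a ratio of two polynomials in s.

Y(s) = (s^3 - 10*s^2 + s - 9)/(s^4 - 5*s^3 - 5*s - 1)

Laplace-transform each side.
The derivative rules (L{y''} = s^2 Y - s·y(0) - y'(0) and L{y'} = sY - y(0), with y(0) = 1, y'(0) = -5) turn the left side into (s^2 - 5*s - 1)Y - (s - 10).
The right side is L{sin(t)} = 1/(s^2 + 1).
So (s^2 - 5*s - 1)Y = 1/(s^2 + 1) + (s - 10).
Solve for Y(s) and write it as one ratio of polynomials.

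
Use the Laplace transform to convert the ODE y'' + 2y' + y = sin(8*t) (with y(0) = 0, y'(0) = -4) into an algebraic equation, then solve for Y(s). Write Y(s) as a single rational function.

Transform both sides with L{·}.
The derivative rules (L{y''} = s^2 Y - s·y(0) - y'(0) and L{y'} = sY - y(0), with y(0) = 0, y'(0) = -4) turn the left side into (s^2 + 2*s + 1)Y - (-4).
The right side is L{sin(8*t)} = 8/(s^2 + 64).
So (s^2 + 2*s + 1)Y = 8/(s^2 + 64) + (-4).
Divide through and combine into a single rational function.

Y(s) = (-4*s^2 - 248)/(s^4 + 2*s^3 + 65*s^2 + 128*s + 64)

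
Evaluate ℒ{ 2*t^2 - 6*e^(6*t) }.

By linearity of the Laplace transform, transform each term separately.
(-6)·[L{e^(6t)} = 1/(s - 6)]; (2)·[L{t^2} = 2!/s^3 = 2/s^3].

-6/(s - 6) + 4/s^3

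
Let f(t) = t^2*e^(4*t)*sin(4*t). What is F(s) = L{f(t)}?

L{sin(4t)} = 4/(s^2 + 16).
Multiplying by e^(4t) shifts s → s - 4, so L{e^(4*t)*sin(4*t)} = 4/((s - 4)^2 + 16).
Then apply L{t^2·g(t)} = (-1)^2 d^2/ds^2[G(s)] with G(s) = 4/((s - 4)^2 + 16):
differentiating 2 times and applying the sign gives 8*(3*s^2 - 24*s + 32)/(s^2 - 8*s + 32)^3.

F(s) = 8*(3*s^2 - 24*s + 32)/(s^2 - 8*s + 32)^3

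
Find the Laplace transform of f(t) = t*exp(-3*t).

(s + 3)^(-2)

L{e^(-3t)} = 1/(s + 3).
Then apply L{t·g(t)} = -d/ds[G(s)] with G(s) = 1/(s + 3):
differentiating 1 time and applying the sign gives (s + 3)^(-2).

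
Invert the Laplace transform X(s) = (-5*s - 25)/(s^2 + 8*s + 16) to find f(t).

f(t) = -5*t*exp(-4*t) - 5*exp(-4*t)

Factor the denominator: s^2 + 8*s + 16 = (s + 4)^2.
Partial fraction decomposition gives [-5/(s + 4)] + [-5/(s + 4)^2].
Invert each term: -5/(s + 4) ↔ -5e^(-4t); -5/(s + 4)^2 ↔ -5t·e^(-4t).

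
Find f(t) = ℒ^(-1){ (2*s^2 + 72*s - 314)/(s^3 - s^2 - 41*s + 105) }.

f(t) = 4*exp(5*t) + 4*exp(3*t) - 6*exp(-7*t)

Factor the denominator: s^3 - s^2 - 41*s + 105 = (s - 5)*(s - 3)*(s + 7).
Partial fraction decomposition gives [-6/(s + 7)] + [4/(s - 5)] + [4/(s - 3)].
Invert each term: -6/(s + 7) ↔ -6e^(-7t); 4/(s - 5) ↔ 4e^(5t); 4/(s - 3) ↔ 4e^(3t).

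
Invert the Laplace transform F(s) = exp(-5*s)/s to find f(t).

f(t) = Heaviside(t - 5)

The factor e^(-5s) signals a time shift by c = 5 (second shifting theorem).
L{1} = 1/s, so L^-1{1/s} = 1.
Hence the inverse is u(t - 5) times that function evaluated at t - 5.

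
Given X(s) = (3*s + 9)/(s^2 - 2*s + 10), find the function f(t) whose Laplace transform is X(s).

Complete the square in the denominator: s^2 - 2*s + 10 = (s - 1)^2 + 3^2.
Split the numerator to match: 3*s + 9 = 3·(s - 1) + 4·3.
Invert each term: 3·(s - 1)/((s - 1)^2 + 9) ↔ 3e^(t)cos(3t); 4·3/((s - 1)^2 + 9) ↔ 4e^(t)sin(3t).

f(t) = 4*exp(t)*sin(3*t) + 3*exp(t)*cos(3*t)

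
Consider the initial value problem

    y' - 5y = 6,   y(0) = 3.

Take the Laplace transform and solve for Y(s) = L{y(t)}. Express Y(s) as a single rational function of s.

Y(s) = (3*s + 6)/(s^2 - 5*s)

Transform both sides with L{·}.
Using L{y'} = sY - y(0) = sY - 3, the left side becomes (s - 5)Y - (3).
The right side is L{6} = 6/s.
So (s - 5)Y = 6/s + (3).
Isolate Y and clear denominators.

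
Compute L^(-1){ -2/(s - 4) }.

Since L{e^(4t)} = 1/(s - 4), the inverse is e^(4*t), scaled by -2.

-2*exp(4*t)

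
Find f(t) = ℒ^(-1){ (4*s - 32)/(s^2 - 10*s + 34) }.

f(t) = -4*exp(5*t)*sin(3*t) + 4*exp(5*t)*cos(3*t)

Complete the square in the denominator: s^2 - 10*s + 34 = (s - 5)^2 + 3^2.
Split the numerator to match: 4*s - 32 = 4·(s - 5) - 4·3.
Invert each term: 4·(s - 5)/((s - 5)^2 + 9) ↔ 4e^(5t)cos(3t); -4·3/((s - 5)^2 + 9) ↔ -4e^(5t)sin(3t).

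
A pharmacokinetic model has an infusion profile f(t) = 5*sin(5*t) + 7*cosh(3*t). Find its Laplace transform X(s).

By linearity of the Laplace transform, transform each term separately.
(5)·[L{sin(5t)} = 5/(s^2 + 25)]; (7)·[L{cosh(3t)} = s/(s^2 - 9)].

X(s) = 7*s/(s^2 - 9) + 25/(s^2 + 25)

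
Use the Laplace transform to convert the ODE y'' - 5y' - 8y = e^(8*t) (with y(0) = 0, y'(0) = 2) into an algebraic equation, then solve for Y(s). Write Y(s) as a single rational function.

Transform both sides with L{·}.
With L{y''} = s^2 Y - s·y(0) - y'(0) and L{y'} = sY - y(0), with y(0) = 0, y'(0) = 2: the LHS transforms to (s^2 - 5*s - 8)Y - (2).
The right side is L{e^(8*t)} = 1/(s - 8).
So (s^2 - 5*s - 8)Y = 1/(s - 8) + (2).
Solve for Y(s) and write it as one ratio of polynomials.

Y(s) = (2*s - 15)/(s^3 - 13*s^2 + 32*s + 64)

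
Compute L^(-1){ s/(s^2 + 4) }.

Since L{cos(2t)} = s/(s^2 + 4), the inverse is cos(2*t).

cos(2*t)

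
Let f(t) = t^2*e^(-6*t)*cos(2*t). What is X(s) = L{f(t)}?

L{cos(2t)} = s/(s^2 + 4).
Multiplying by e^(-6t) shifts s → s + 6, so L{e^(-6*t)*cos(2*t)} = (s + 6)/((s + 6)^2 + 4).
Then apply L{t^2·g(t)} = (-1)^2 d^2/ds^2[G(s)] with G(s) = (s + 6)/((s + 6)^2 + 4):
differentiating 2 times and applying the sign gives 2*(s + 6)*(s^2 + 12*s + 24)/(s^2 + 12*s + 40)^3.

X(s) = 2*(s + 6)*(s^2 + 12*s + 24)/(s^2 + 12*s + 40)^3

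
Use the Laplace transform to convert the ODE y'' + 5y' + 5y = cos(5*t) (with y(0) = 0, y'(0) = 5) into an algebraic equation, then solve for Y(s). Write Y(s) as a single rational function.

Take the Laplace transform of both sides.
The derivative rules (L{y''} = s^2 Y - s·y(0) - y'(0) and L{y'} = sY - y(0), with y(0) = 0, y'(0) = 5) turn the left side into (s^2 + 5*s + 5)Y - (5).
The right side is L{cos(5*t)} = s/(s^2 + 25).
So (s^2 + 5*s + 5)Y = s/(s^2 + 25) + (5).
Isolate Y and clear denominators.

Y(s) = (5*s^2 + s + 125)/(s^4 + 5*s^3 + 30*s^2 + 125*s + 125)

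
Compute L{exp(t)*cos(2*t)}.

(s - 1)/((s - 1)^2 + 4)

L{cos(2t)} = s/(s^2 + 4).
By the first shifting theorem, multiplying by e^(t) replaces s with s - 1.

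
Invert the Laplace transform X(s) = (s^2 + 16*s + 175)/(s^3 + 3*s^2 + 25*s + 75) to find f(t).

Factor the denominator: s^3 + 3*s^2 + 25*s + 75 = (s + 3)*(s^2 + 25).
Partial fraction decomposition gives [4/(s + 3)] + [-3*s/(s^2 + 25)] + [25/(s^2 + 25)].
Invert each term: 4/(s + 3) ↔ 4e^(-3t); -3·s/(s^2 + 25) ↔ -3cos(5t); 5·5/(s^2 + 25) ↔ 5sin(5t).

f(t) = 5*sin(5*t) - 3*cos(5*t) + 4*exp(-3*t)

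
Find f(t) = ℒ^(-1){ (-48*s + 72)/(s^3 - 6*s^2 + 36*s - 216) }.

Factor the denominator: s^3 - 6*s^2 + 36*s - 216 = (s - 6)*(s^2 + 36).
Partial fraction decomposition gives [-3/(s - 6)] + [3*s/(s^2 + 36)] + [-30/(s^2 + 36)].
Invert each term: -3/(s - 6) ↔ -3e^(6t); 3·s/(s^2 + 36) ↔ 3cos(6t); -5·6/(s^2 + 36) ↔ -5sin(6t).

f(t) = -3*exp(6*t) - 5*sin(6*t) + 3*cos(6*t)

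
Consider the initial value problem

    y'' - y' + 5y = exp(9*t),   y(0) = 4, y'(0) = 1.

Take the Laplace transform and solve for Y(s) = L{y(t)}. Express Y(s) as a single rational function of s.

Y(s) = (4*s^2 - 39*s + 28)/(s^3 - 10*s^2 + 14*s - 45)

Apply the Laplace transform to the equation.
With L{y''} = s^2 Y - s·y(0) - y'(0) and L{y'} = sY - y(0), with y(0) = 4, y'(0) = 1: the LHS transforms to (s^2 - s + 5)Y - (4*s - 3).
The right side is L{exp(9*t)} = 1/(s - 9).
So (s^2 - s + 5)Y = 1/(s - 9) + (4*s - 3).
Divide through and combine into a single rational function.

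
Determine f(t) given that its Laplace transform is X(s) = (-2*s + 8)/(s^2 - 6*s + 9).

f(t) = 2*t*exp(3*t) - 2*exp(3*t)

Factor the denominator: s^2 - 6*s + 9 = (s - 3)^2.
Partial fraction decomposition gives [-2/(s - 3)] + [2/(s - 3)^2].
Invert each term: -2/(s - 3) ↔ -2e^(3t); 2/(s - 3)^2 ↔ 2t·e^(3t).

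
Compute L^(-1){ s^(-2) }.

t

Since L{t} = 1!/s^2 = 1/s^2, the inverse is t.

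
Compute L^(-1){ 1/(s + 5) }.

Since L{e^(-5t)} = 1/(s + 5), the inverse is e^(-5*t).

exp(-5*t)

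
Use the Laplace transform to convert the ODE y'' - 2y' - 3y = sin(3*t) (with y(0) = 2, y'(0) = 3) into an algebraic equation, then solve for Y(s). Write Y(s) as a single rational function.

Y(s) = (2*s^3 - s^2 + 18*s - 6)/(s^4 - 2*s^3 + 6*s^2 - 18*s - 27)

Transform both sides with L{·}.
Using L{y''} = s^2 Y - s·y(0) - y'(0) and L{y'} = sY - y(0), with y(0) = 2, y'(0) = 3, the left side becomes (s^2 - 2*s - 3)Y - (2*s - 1).
The right side is L{sin(3*t)} = 3/(s^2 + 9).
So (s^2 - 2*s - 3)Y = 3/(s^2 + 9) + (2*s - 1).
Divide through and combine into a single rational function.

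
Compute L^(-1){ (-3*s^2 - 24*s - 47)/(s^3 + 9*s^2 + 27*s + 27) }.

Factor the denominator: s^3 + 9*s^2 + 27*s + 27 = (s + 3)^3.
Partial fraction decomposition gives [-3/(s + 3)] + [-6/(s + 3)^2] + [-2/(s + 3)^3].
Invert each term: -3/(s + 3) ↔ -3e^(-3t); -6/(s + 3)^2 ↔ -6t·e^(-3t); -2/(s + 3)^3 ↔ (-1)t^2·e^(-3t).

-t^2*exp(-3*t) - 6*t*exp(-3*t) - 3*exp(-3*t)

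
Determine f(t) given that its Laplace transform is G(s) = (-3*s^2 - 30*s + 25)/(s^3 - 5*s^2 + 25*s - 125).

f(t) = -4*exp(5*t) - 5*sin(5*t) + cos(5*t)

Factor the denominator: s^3 - 5*s^2 + 25*s - 125 = (s - 5)*(s^2 + 25).
Partial fraction decomposition gives [-4/(s - 5)] + [s/(s^2 + 25)] + [-25/(s^2 + 25)].
Invert each term: -4/(s - 5) ↔ -4e^(5t); 1·s/(s^2 + 25) ↔ cos(5t); -5·5/(s^2 + 25) ↔ -5sin(5t).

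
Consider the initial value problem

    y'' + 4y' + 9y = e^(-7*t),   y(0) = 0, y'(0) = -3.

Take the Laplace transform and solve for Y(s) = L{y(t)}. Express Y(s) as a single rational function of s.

Take the Laplace transform of both sides.
The derivative rules (L{y''} = s^2 Y - s·y(0) - y'(0) and L{y'} = sY - y(0), with y(0) = 0, y'(0) = -3) turn the left side into (s^2 + 4*s + 9)Y - (-3).
The right side is L{e^(-7*t)} = 1/(s + 7).
So (s^2 + 4*s + 9)Y = 1/(s + 7) + (-3).
Solve for Y(s) and write it as one ratio of polynomials.

Y(s) = (-3*s - 20)/(s^3 + 11*s^2 + 37*s + 63)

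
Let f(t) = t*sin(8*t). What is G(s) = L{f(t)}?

L{sin(8t)} = 8/(s^2 + 64).
Then apply L{t·g(t)} = -d/ds[H(s)] with H(s) = 8/(s^2 + 64):
differentiating 1 time and applying the sign gives 16*s/(s^2 + 64)^2.

G(s) = 16*s/(s^2 + 64)^2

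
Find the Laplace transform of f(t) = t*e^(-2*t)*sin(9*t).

L{sin(9t)} = 9/(s^2 + 81).
Multiplying by e^(-2t) shifts s → s + 2, so L{e^(-2*t)*sin(9*t)} = 9/((s + 2)^2 + 81).
Then apply L{t·g(t)} = -d/ds[H(s)] with H(s) = 9/((s + 2)^2 + 81):
differentiating 1 time and applying the sign gives 18*(s + 2)/(s^2 + 4*s + 85)^2.

18*(s + 2)/(s^2 + 4*s + 85)^2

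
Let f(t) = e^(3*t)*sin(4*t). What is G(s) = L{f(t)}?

G(s) = 4/((s - 3)^2 + 16)

L{sin(4t)} = 4/(s^2 + 16).
By the first shifting theorem, multiplying by e^(3t) replaces s with s - 3.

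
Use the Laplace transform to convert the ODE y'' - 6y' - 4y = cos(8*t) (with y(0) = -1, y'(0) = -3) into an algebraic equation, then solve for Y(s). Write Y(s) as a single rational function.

Transform both sides with L{·}.
With L{y''} = s^2 Y - s·y(0) - y'(0) and L{y'} = sY - y(0), with y(0) = -1, y'(0) = -3: the LHS transforms to (s^2 - 6*s - 4)Y - (-s + 3).
The right side is L{cos(8*t)} = s/(s^2 + 64).
So (s^2 - 6*s - 4)Y = s/(s^2 + 64) + (-s + 3).
Solve for Y(s) and write it as one ratio of polynomials.

Y(s) = (-s^3 + 3*s^2 - 63*s + 192)/(s^4 - 6*s^3 + 60*s^2 - 384*s - 256)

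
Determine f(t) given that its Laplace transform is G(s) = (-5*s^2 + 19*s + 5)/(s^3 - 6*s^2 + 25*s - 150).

f(t) = -exp(6*t) - sin(5*t) - 4*cos(5*t)

Factor the denominator: s^3 - 6*s^2 + 25*s - 150 = (s - 6)*(s^2 + 25).
Partial fraction decomposition gives [-1/(s - 6)] + [-4*s/(s^2 + 25)] + [-5/(s^2 + 25)].
Invert each term: -1/(s - 6) ↔ -e^(6t); -4·s/(s^2 + 25) ↔ -4cos(5t); -1·5/(s^2 + 25) ↔ -sin(5t).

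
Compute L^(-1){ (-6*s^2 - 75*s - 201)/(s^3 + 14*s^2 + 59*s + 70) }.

-5*exp(-2*t) - 4*exp(-5*t) + 3*exp(-7*t)

Factor the denominator: s^3 + 14*s^2 + 59*s + 70 = (s + 2)*(s + 5)*(s + 7).
Partial fraction decomposition gives [3/(s + 7)] + [-4/(s + 5)] + [-5/(s + 2)].
Invert each term: 3/(s + 7) ↔ 3e^(-7t); -4/(s + 5) ↔ -4e^(-5t); -5/(s + 2) ↔ -5e^(-2t).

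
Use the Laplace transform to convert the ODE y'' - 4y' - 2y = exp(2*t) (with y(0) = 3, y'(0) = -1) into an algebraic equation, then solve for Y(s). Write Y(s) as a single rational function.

Apply the Laplace transform to the equation.
The derivative rules (L{y''} = s^2 Y - s·y(0) - y'(0) and L{y'} = sY - y(0), with y(0) = 3, y'(0) = -1) turn the left side into (s^2 - 4*s - 2)Y - (3*s - 13).
The right side is L{exp(2*t)} = 1/(s - 2).
So (s^2 - 4*s - 2)Y = 1/(s - 2) + (3*s - 13).
Isolate Y and clear denominators.

Y(s) = (3*s^2 - 19*s + 27)/(s^3 - 6*s^2 + 6*s + 4)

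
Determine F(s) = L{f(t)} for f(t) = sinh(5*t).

F(s) = 5/(s^2 - 25)

L{sinh(5t)} = 5/(s^2 - 25).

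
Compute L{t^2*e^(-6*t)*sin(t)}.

L{sin(t)} = 1/(s^2 + 1).
Multiplying by e^(-6t) shifts s → s + 6, so L{e^(-6*t)*sin(t)} = 1/((s + 6)^2 + 1).
Then apply L{t^2·g(t)} = (-1)^2 d^2/ds^2[G(s)] with G(s) = 1/((s + 6)^2 + 1):
differentiating 2 times and applying the sign gives 2*(3*s^2 + 36*s + 107)/(s^2 + 12*s + 37)^3.

2*(3*s^2 + 36*s + 107)/(s^2 + 12*s + 37)^3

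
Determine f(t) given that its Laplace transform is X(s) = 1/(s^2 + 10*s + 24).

Rewrite the denominator: s^2 + 10*s + 24 = (s + 5)^2 - 1.
The form in (s + 5) signals a first-shifting-theorem factor e^(-5t).
Since L{sinh(t)} = 1/(s^2 - 1), the inverse is e^(-5*t)*sinh(t).

f(t) = exp(-5*t)*sinh(t)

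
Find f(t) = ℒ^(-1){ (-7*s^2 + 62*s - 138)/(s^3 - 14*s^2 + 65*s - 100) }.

Factor the denominator: s^3 - 14*s^2 + 65*s - 100 = (s - 5)^2*(s - 4).
Partial fraction decomposition gives [-5/(s - 5)] + [-3/(s - 5)^2] + [-2/(s - 4)].
Invert each term: -5/(s - 5) ↔ -5e^(5t); -3/(s - 5)^2 ↔ -3t·e^(5t); -2/(s - 4) ↔ -2e^(4t).

f(t) = -3*t*exp(5*t) - 5*exp(5*t) - 2*exp(4*t)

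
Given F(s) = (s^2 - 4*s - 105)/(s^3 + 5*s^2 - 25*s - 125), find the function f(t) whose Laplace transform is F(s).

Factor the denominator: s^3 + 5*s^2 - 25*s - 125 = (s - 5)*(s + 5)^2.
Partial fraction decomposition gives [2/(s + 5)] + [6/(s + 5)^2] + [-1/(s - 5)].
Invert each term: 2/(s + 5) ↔ 2e^(-5t); 6/(s + 5)^2 ↔ 6t·e^(-5t); -1/(s - 5) ↔ -e^(5t).

f(t) = 6*t*exp(-5*t) - exp(5*t) + 2*exp(-5*t)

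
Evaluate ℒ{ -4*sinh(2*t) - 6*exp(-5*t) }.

-8/(s^2 - 4) - 6/(s + 5)

The transform is linear, so treat each term independently.
(-4)·[L{sinh(2t)} = 2/(s^2 - 4)]; (-6)·[L{e^(-5t)} = 1/(s + 5)].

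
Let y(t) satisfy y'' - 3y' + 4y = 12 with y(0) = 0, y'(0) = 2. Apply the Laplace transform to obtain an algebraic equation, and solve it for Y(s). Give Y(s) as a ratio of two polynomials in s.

Y(s) = (2*s + 12)/(s^3 - 3*s^2 + 4*s)

Take the Laplace transform of both sides.
Using L{y''} = s^2 Y - s·y(0) - y'(0) and L{y'} = sY - y(0), with y(0) = 0, y'(0) = 2, the left side becomes (s^2 - 3*s + 4)Y - (2).
The right side is L{12} = 12/s.
So (s^2 - 3*s + 4)Y = 12/s + (2).
Isolate Y and clear denominators.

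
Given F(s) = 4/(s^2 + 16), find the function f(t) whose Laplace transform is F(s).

Since L{sin(4t)} = 4/(s^2 + 16), the inverse is sin(4*t).

f(t) = sin(4*t)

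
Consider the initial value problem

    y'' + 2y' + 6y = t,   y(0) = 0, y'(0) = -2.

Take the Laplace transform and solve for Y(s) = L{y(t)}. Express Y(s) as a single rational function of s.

Y(s) = (-2*s^2 + 1)/(s^4 + 2*s^3 + 6*s^2)

Take the Laplace transform of both sides.
Using L{y''} = s^2 Y - s·y(0) - y'(0) and L{y'} = sY - y(0), with y(0) = 0, y'(0) = -2, the left side becomes (s^2 + 2*s + 6)Y - (-2).
The right side is L{t} = s^(-2).
So (s^2 + 2*s + 6)Y = s^(-2) + (-2).
Divide through and combine into a single rational function.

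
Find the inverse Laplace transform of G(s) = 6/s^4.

t^3

Since L{t^3} = 3!/s^4 = 6/s^4, the inverse is t^3.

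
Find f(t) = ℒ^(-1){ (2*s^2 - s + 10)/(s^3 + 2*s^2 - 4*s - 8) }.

Factor the denominator: s^3 + 2*s^2 - 4*s - 8 = (s - 2)*(s + 2)^2.
Partial fraction decomposition gives [1/(s + 2)] + [-5/(s + 2)^2] + [1/(s - 2)].
Invert each term: 1/(s + 2) ↔ e^(-2t); -5/(s + 2)^2 ↔ -5t·e^(-2t); 1/(s - 2) ↔ e^(2t).

f(t) = -5*t*exp(-2*t) + exp(2*t) + exp(-2*t)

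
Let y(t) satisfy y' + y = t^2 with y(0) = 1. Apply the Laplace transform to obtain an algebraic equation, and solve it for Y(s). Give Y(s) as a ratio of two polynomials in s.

Transform both sides with L{·}.
With L{y'} = sY - y(0) = sY - 1: the LHS transforms to (s + 1)Y - (1).
The right side is L{t^2} = 2/s^3.
So (s + 1)Y = 2/s^3 + (1).
Solve for Y(s) and write it as one ratio of polynomials.

Y(s) = (s^3 + 2)/(s^4 + s^3)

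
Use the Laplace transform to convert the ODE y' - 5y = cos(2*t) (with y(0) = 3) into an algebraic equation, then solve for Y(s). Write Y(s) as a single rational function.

Apply the Laplace transform to the equation.
The derivative rules (L{y'} = sY - y(0) = sY - 3) turn the left side into (s - 5)Y - (3).
The right side is L{cos(2*t)} = s/(s^2 + 4).
So (s - 5)Y = s/(s^2 + 4) + (3).
Isolate Y and clear denominators.

Y(s) = (3*s^2 + s + 12)/(s^3 - 5*s^2 + 4*s - 20)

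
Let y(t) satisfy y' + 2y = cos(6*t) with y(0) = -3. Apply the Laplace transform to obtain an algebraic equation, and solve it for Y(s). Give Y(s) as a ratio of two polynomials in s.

Y(s) = (-3*s^2 + s - 108)/(s^3 + 2*s^2 + 36*s + 72)

Apply the Laplace transform to the equation.
Using L{y'} = sY - y(0) = sY - (-3), the left side becomes (s + 2)Y - (-3).
The right side is L{cos(6*t)} = s/(s^2 + 36).
So (s + 2)Y = s/(s^2 + 36) + (-3).
Divide through and combine into a single rational function.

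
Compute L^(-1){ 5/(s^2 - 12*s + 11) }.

exp(6*t)*sinh(5*t)

Rewrite the denominator: s^2 - 12*s + 11 = (s - 6)^2 - 25.
The form in (s - 6) signals a first-shifting-theorem factor e^(6t).
Since L{sinh(5t)} = 5/(s^2 - 25), the inverse is e^(6*t)*sinh(5*t).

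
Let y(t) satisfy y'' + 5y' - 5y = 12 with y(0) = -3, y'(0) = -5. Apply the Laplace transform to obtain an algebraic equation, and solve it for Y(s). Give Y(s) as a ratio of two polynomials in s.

Laplace-transform each side.
With L{y''} = s^2 Y - s·y(0) - y'(0) and L{y'} = sY - y(0), with y(0) = -3, y'(0) = -5: the LHS transforms to (s^2 + 5*s - 5)Y - (-3*s - 20).
The right side is L{12} = 12/s.
So (s^2 + 5*s - 5)Y = 12/s + (-3*s - 20).
Solve for Y(s) and write it as one ratio of polynomials.

Y(s) = (-3*s^2 - 20*s + 12)/(s^3 + 5*s^2 - 5*s)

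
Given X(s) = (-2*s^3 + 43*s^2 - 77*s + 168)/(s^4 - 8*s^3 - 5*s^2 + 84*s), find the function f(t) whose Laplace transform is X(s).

Factor the denominator: s^4 - 8*s^3 - 5*s^2 + 84*s = s*(s - 7)*(s - 4)*(s + 3).
Partial fraction decomposition gives [2/s] + [-5/(s - 4)] + [-4/(s + 3)] + [5/(s - 7)].
Invert each term: 2/(s - 0) ↔ 2e^(0t); -5/(s - 4) ↔ -5e^(4t); -4/(s + 3) ↔ -4e^(-3t); 5/(s - 7) ↔ 5e^(7t).

f(t) = 5*exp(7*t) - 5*exp(4*t) + 2 - 4*exp(-3*t)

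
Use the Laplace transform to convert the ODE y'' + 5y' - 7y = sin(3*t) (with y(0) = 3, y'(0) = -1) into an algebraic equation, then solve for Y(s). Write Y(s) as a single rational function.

Y(s) = (3*s^3 + 14*s^2 + 27*s + 129)/(s^4 + 5*s^3 + 2*s^2 + 45*s - 63)

Transform both sides with L{·}.
The derivative rules (L{y''} = s^2 Y - s·y(0) - y'(0) and L{y'} = sY - y(0), with y(0) = 3, y'(0) = -1) turn the left side into (s^2 + 5*s - 7)Y - (3*s + 14).
The right side is L{sin(3*t)} = 3/(s^2 + 9).
So (s^2 + 5*s - 7)Y = 3/(s^2 + 9) + (3*s + 14).
Solve for Y(s) and write it as one ratio of polynomials.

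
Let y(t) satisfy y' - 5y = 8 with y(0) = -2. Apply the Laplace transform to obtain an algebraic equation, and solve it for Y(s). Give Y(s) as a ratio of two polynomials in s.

Y(s) = (-2*s + 8)/(s^2 - 5*s)

Apply the Laplace transform to the equation.
With L{y'} = sY - y(0) = sY - (-2): the LHS transforms to (s - 5)Y - (-2).
The right side is L{8} = 8/s.
So (s - 5)Y = 8/s + (-2).
Solve for Y(s) and write it as one ratio of polynomials.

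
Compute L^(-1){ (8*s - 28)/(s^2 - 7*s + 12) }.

4*exp(4*t) + 4*exp(3*t)

Factor the denominator: s^2 - 7*s + 12 = (s - 4)*(s - 3).
Partial fraction decomposition gives [4/(s - 3)] + [4/(s - 4)].
Invert each term: 4/(s - 3) ↔ 4e^(3t); 4/(s - 4) ↔ 4e^(4t).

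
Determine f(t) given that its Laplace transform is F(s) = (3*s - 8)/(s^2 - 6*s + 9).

f(t) = t*exp(3*t) + 3*exp(3*t)

Factor the denominator: s^2 - 6*s + 9 = (s - 3)^2.
Partial fraction decomposition gives [3/(s - 3)] + [(s - 3)^(-2)].
Invert each term: 3/(s - 3) ↔ 3e^(3t); 1/(s - 3)^2 ↔ t·e^(3t).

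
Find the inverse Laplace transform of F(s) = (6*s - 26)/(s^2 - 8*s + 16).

-2*t*exp(4*t) + 6*exp(4*t)

Factor the denominator: s^2 - 8*s + 16 = (s - 4)^2.
Partial fraction decomposition gives [6/(s - 4)] + [-2/(s - 4)^2].
Invert each term: 6/(s - 4) ↔ 6e^(4t); -2/(s - 4)^2 ↔ -2t·e^(4t).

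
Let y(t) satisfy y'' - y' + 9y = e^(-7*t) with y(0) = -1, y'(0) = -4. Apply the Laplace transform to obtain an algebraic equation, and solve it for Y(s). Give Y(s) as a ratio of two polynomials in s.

Take the Laplace transform of both sides.
The derivative rules (L{y''} = s^2 Y - s·y(0) - y'(0) and L{y'} = sY - y(0), with y(0) = -1, y'(0) = -4) turn the left side into (s^2 - s + 9)Y - (-s - 3).
The right side is L{e^(-7*t)} = 1/(s + 7).
So (s^2 - s + 9)Y = 1/(s + 7) + (-s - 3).
Isolate Y and clear denominators.

Y(s) = (-s^2 - 10*s - 20)/(s^3 + 6*s^2 + 2*s + 63)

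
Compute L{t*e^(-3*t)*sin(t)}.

2*(s + 3)/(s^2 + 6*s + 10)^2

L{sin(t)} = 1/(s^2 + 1).
Multiplying by e^(-3t) shifts s → s + 3, so L{e^(-3*t)*sin(t)} = 1/((s + 3)^2 + 1).
Then apply L{t·g(t)} = -d/ds[H(s)] with H(s) = 1/((s + 3)^2 + 1):
differentiating 1 time and applying the sign gives 2*(s + 3)/(s^2 + 6*s + 10)^2.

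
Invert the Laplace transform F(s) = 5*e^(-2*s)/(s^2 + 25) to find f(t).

The factor e^(-2s) signals a time shift by c = 2 (second shifting theorem).
L{sin(5t)} = 5/(s^2 + 25), so L^-1{5/(s^2 + 25)} = sin(5*t).
Hence the inverse is u(t - 2) times that function evaluated at t - 2.

f(t) = Heaviside(t - 2)*(sin(5*t - 10))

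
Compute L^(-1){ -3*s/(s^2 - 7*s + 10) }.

-5*exp(5*t) + 2*exp(2*t)

Factor the denominator: s^2 - 7*s + 10 = (s - 5)*(s - 2).
Partial fraction decomposition gives [2/(s - 2)] + [-5/(s - 5)].
Invert each term: 2/(s - 2) ↔ 2e^(2t); -5/(s - 5) ↔ -5e^(5t).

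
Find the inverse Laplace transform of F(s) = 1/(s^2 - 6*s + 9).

t*exp(3*t)

Rewrite the denominator: s^2 - 6*s + 9 = (s - 3)^2.
The form in (s - 3) signals a first-shifting-theorem factor e^(3t).
Since L{t} = 1!/s^2 = 1/s^2, the inverse is t*e^(3*t).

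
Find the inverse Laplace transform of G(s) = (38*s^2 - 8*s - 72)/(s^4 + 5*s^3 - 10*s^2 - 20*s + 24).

Factor the denominator: s^4 + 5*s^3 - 10*s^2 - 20*s + 24 = (s - 2)*(s - 1)*(s + 2)*(s + 6).
Partial fraction decomposition gives [-6/(s + 6)] + [2/(s + 2)] + [2/(s - 1)] + [2/(s - 2)].
Invert each term: -6/(s + 6) ↔ -6e^(-6t); 2/(s + 2) ↔ 2e^(-2t); 2/(s - 1) ↔ 2e^(t); 2/(s - 2) ↔ 2e^(2t).

2*exp(2*t) + 2*exp(t) + 2*exp(-2*t) - 6*exp(-6*t)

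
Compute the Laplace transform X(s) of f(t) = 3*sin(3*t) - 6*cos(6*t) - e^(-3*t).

X(s) = -6*s/(s^2 + 36) + 9/(s^2 + 9) - 1/(s + 3)

By linearity of the Laplace transform, transform each term separately.
(-1)·[L{e^(-3t)} = 1/(s + 3)]; (-6)·[L{cos(6t)} = s/(s^2 + 36)]; (3)·[L{sin(3t)} = 3/(s^2 + 9)].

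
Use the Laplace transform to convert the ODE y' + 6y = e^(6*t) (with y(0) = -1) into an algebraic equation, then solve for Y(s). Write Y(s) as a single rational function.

Y(s) = (-s + 7)/(s^2 - 36)

Take the Laplace transform of both sides.
Using L{y'} = sY - y(0) = sY - (-1), the left side becomes (s + 6)Y - (-1).
The right side is L{e^(6*t)} = 1/(s - 6).
So (s + 6)Y = 1/(s - 6) + (-1).
Isolate Y and clear denominators.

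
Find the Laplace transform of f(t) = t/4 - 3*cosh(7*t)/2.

The transform is linear, so treat each term independently.
(1/4)·[L{t} = 1!/s^2 = 1/s^2]; (-3/2)·[L{cosh(7t)} = s/(s^2 - 49)].

-3*s/(2*(s^2 - 49)) + 1/(4*s^2)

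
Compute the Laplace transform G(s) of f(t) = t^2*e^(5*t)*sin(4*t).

G(s) = 8*(3*s^2 - 30*s + 59)/(s^2 - 10*s + 41)^3

L{sin(4t)} = 4/(s^2 + 16).
Multiplying by e^(5t) shifts s → s - 5, so L{e^(5*t)*sin(4*t)} = 4/((s - 5)^2 + 16).
Then apply L{t^2·g(t)} = (-1)^2 d^2/ds^2[H(s)] with H(s) = 4/((s - 5)^2 + 16):
differentiating 2 times and applying the sign gives 8*(3*s^2 - 30*s + 59)/(s^2 - 10*s + 41)^3.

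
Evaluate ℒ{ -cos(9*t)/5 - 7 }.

-s/(5*(s^2 + 81)) - 7/s

By linearity of the Laplace transform, transform each term separately.
(-1/5)·[L{cos(9t)} = s/(s^2 + 81)]; L{-7} = -7/s.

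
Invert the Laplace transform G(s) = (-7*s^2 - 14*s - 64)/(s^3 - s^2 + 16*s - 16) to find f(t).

f(t) = -5*exp(t) - 4*sin(4*t) - 2*cos(4*t)

Factor the denominator: s^3 - s^2 + 16*s - 16 = (s - 1)*(s^2 + 16).
Partial fraction decomposition gives [-5/(s - 1)] + [-2*s/(s^2 + 16)] + [-16/(s^2 + 16)].
Invert each term: -5/(s - 1) ↔ -5e^(t); -2·s/(s^2 + 16) ↔ -2cos(4t); -4·4/(s^2 + 16) ↔ -4sin(4t).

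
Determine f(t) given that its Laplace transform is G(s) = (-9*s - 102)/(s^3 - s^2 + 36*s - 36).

f(t) = -3*exp(t) - sin(6*t) + 3*cos(6*t)

Factor the denominator: s^3 - s^2 + 36*s - 36 = (s - 1)*(s^2 + 36).
Partial fraction decomposition gives [-3/(s - 1)] + [3*s/(s^2 + 36)] + [-6/(s^2 + 36)].
Invert each term: -3/(s - 1) ↔ -3e^(t); 3·s/(s^2 + 36) ↔ 3cos(6t); -1·6/(s^2 + 36) ↔ -sin(6t).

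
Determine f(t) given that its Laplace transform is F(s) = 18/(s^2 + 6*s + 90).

f(t) = 2*exp(-3*t)*sin(9*t)

Rewrite the denominator: s^2 + 6*s + 90 = (s + 3)^2 + 81.
The form in (s + 3) signals a first-shifting-theorem factor e^(-3t).
Since L{sin(9t)} = 9/(s^2 + 81), the inverse is exp(-3*t)*sin(9*t), scaled by 2.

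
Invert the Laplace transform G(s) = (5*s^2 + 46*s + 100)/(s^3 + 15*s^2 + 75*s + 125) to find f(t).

Factor the denominator: s^3 + 15*s^2 + 75*s + 125 = (s + 5)^3.
Partial fraction decomposition gives [5/(s + 5)] + [-4/(s + 5)^2] + [-5/(s + 5)^3].
Invert each term: 5/(s + 5) ↔ 5e^(-5t); -4/(s + 5)^2 ↔ -4t·e^(-5t); -5/(s + 5)^3 ↔ (-5/2)t^2·e^(-5t).

f(t) = -5*t^2*exp(-5*t)/2 - 4*t*exp(-5*t) + 5*exp(-5*t)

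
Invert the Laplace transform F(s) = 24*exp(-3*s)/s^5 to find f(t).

f(t) = Heaviside(t - 3)*((t - 3)^4)

The factor e^(-3s) signals a time shift by c = 3 (second shifting theorem).
L{t^4} = 4!/s^5 = 24/s^5, so L^-1{24/s^5} = t^4.
Hence the inverse is u(t - 3) times that function evaluated at t - 3.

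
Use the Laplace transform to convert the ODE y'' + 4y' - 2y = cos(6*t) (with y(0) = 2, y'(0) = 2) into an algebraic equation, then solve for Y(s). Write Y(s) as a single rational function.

Apply the Laplace transform to the equation.
Using L{y''} = s^2 Y - s·y(0) - y'(0) and L{y'} = sY - y(0), with y(0) = 2, y'(0) = 2, the left side becomes (s^2 + 4*s - 2)Y - (2*s + 10).
The right side is L{cos(6*t)} = s/(s^2 + 36).
So (s^2 + 4*s - 2)Y = s/(s^2 + 36) + (2*s + 10).
Solve for Y(s) and write it as one ratio of polynomials.

Y(s) = (2*s^3 + 10*s^2 + 73*s + 360)/(s^4 + 4*s^3 + 34*s^2 + 144*s - 72)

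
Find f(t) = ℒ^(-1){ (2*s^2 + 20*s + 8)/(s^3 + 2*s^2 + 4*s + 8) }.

f(t) = 5*sin(2*t) + 5*cos(2*t) - 3*exp(-2*t)

Factor the denominator: s^3 + 2*s^2 + 4*s + 8 = (s + 2)*(s^2 + 4).
Partial fraction decomposition gives [-3/(s + 2)] + [5*s/(s^2 + 4)] + [10/(s^2 + 4)].
Invert each term: -3/(s + 2) ↔ -3e^(-2t); 5·s/(s^2 + 4) ↔ 5cos(2t); 5·2/(s^2 + 4) ↔ 5sin(2t).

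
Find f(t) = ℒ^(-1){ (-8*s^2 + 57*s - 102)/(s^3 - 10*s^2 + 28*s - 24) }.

f(t) = 5*t*exp(2*t) - 3*exp(6*t) - 5*exp(2*t)

Factor the denominator: s^3 - 10*s^2 + 28*s - 24 = (s - 6)*(s - 2)^2.
Partial fraction decomposition gives [-5/(s - 2)] + [5/(s - 2)^2] + [-3/(s - 6)].
Invert each term: -5/(s - 2) ↔ -5e^(2t); 5/(s - 2)^2 ↔ 5t·e^(2t); -3/(s - 6) ↔ -3e^(6t).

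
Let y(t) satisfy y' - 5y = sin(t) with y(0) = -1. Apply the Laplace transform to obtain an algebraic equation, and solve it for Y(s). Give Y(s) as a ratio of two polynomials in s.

Take the Laplace transform of both sides.
With L{y'} = sY - y(0) = sY - (-1): the LHS transforms to (s - 5)Y - (-1).
The right side is L{sin(t)} = 1/(s^2 + 1).
So (s - 5)Y = 1/(s^2 + 1) + (-1).
Solve for Y(s) and write it as one ratio of polynomials.

Y(s) = -s^2/(s^3 - 5*s^2 + s - 5)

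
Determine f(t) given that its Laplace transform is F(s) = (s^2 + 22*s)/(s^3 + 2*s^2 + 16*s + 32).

f(t) = 4*sin(4*t) + 3*cos(4*t) - 2*exp(-2*t)

Factor the denominator: s^3 + 2*s^2 + 16*s + 32 = (s + 2)*(s^2 + 16).
Partial fraction decomposition gives [-2/(s + 2)] + [3*s/(s^2 + 16)] + [16/(s^2 + 16)].
Invert each term: -2/(s + 2) ↔ -2e^(-2t); 3·s/(s^2 + 16) ↔ 3cos(4t); 4·4/(s^2 + 16) ↔ 4sin(4t).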